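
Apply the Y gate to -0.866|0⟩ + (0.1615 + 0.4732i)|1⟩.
(0.4732 - 0.1615i)|0⟩ - 0.866i|1⟩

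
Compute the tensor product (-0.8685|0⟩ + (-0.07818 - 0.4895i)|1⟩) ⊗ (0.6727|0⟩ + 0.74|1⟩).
-0.5842|00⟩ - 0.6427|01⟩ + (-0.05259 - 0.3293i)|10⟩ + (-0.05785 - 0.3622i)|11⟩

amp(|b₁b₂…⟩) = product of the factor amplitudes for bits b₁, b₂, …; only kets whose every factor amplitude is nonzero survive.
|00⟩: (-0.8685)(0.6727) = -0.5842
|01⟩: (-0.8685)(0.74) = -0.6427
|10⟩: (-0.07818 - 0.4895i)(0.6727) = (-0.05259 - 0.3293i)
|11⟩: (-0.07818 - 0.4895i)(0.74) = (-0.05785 - 0.3622i)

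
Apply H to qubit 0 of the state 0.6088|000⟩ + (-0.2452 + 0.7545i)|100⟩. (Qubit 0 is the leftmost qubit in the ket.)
(0.2571 + 0.5335i)|000⟩ + (0.6039 - 0.5335i)|100⟩

H on qubit 0 mixes each pair of kets that differ only in qubit 0: amplitudes (a, b) of (|…0…⟩, |…1…⟩) become ((a + b)/√2, (a − b)/√2). Kets absent from the input have amplitude 0.
(|000⟩, |100⟩): (a, b) = (0.6088, (-0.2452 + 0.7545i)) → ((0.2571 + 0.5335i), (0.6039 - 0.5335i))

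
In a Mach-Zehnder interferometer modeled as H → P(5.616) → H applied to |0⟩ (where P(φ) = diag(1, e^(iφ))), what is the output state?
(0.8928 - 0.3094i)|0⟩ + (0.1072 + 0.3094i)|1⟩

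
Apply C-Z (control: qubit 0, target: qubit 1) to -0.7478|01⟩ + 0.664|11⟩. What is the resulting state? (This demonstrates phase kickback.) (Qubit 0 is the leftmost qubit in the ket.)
-0.7478|01⟩ - 0.664|11⟩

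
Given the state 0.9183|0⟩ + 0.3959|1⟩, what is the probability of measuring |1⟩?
0.1567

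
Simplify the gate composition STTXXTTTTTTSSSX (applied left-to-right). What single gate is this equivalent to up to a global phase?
X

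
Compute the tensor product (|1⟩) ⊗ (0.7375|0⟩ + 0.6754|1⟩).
0.7375|10⟩ + 0.6754|11⟩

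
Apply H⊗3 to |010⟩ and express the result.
1/√8|000⟩ + 1/√8|001⟩ - 1/√8|010⟩ - 1/√8|011⟩ + 1/√8|100⟩ + 1/√8|101⟩ - 1/√8|110⟩ - 1/√8|111⟩

H⊗3 gives amp(|y⟩) = (1/2√2) Σ_x (−1)^(x·y) amp(|x⟩), where x·y is the number of positions in which both x and y have a 1.
|000⟩: (1)/(2√2) = 1/√8
|001⟩: (1)/(2√2) = 1/√8
|010⟩: (-1)/(2√2) = -1/√8
|011⟩: (-1)/(2√2) = -1/√8
|100⟩: (1)/(2√2) = 1/√8
|101⟩: (1)/(2√2) = 1/√8
|110⟩: (-1)/(2√2) = -1/√8
|111⟩: (-1)/(2√2) = -1/√8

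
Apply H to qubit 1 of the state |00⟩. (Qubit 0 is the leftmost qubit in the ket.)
1/√2|00⟩ + 1/√2|01⟩

H on qubit 1 mixes each pair of kets that differ only in qubit 1: amplitudes (a, b) of (|…0…⟩, |…1…⟩) become ((a + b)/√2, (a − b)/√2). Kets absent from the input have amplitude 0.
(|00⟩, |01⟩): (a, b) = (1, 0) → (1/√2, 1/√2)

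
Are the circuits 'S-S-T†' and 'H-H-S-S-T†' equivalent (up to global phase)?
Yes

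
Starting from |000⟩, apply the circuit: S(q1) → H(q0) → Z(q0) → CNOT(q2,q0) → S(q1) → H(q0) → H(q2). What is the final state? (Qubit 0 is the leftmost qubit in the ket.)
1/√2|100⟩ + 1/√2|101⟩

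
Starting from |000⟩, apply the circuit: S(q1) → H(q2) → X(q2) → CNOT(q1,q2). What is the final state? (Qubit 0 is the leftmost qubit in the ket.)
1/√2|000⟩ + 1/√2|001⟩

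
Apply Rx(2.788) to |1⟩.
-0.9844i|0⟩ + 0.1759|1⟩

Rx(2.788) = [[cos(θ/2), −i·sin(θ/2)], [−i·sin(θ/2), cos(θ/2)]]; θ = 2.788, cos(θ/2) ≈ 0.175877, sin(θ/2) ≈ 0.984412.
With a = amp(|0⟩) = 0 and b = amp(|1⟩) = 1:
new amp(|0⟩) = (0.175877)·a + (-0.984412i)·b = -0.9844i
new amp(|1⟩) = (-0.984412i)·a + (0.175877)·b = 0.1759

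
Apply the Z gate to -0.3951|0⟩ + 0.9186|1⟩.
-0.3951|0⟩ - 0.9186|1⟩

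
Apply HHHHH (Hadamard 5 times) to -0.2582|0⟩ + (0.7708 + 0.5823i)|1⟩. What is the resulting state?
(0.3625 + 0.4117i)|0⟩ + (-0.7276 - 0.4117i)|1⟩

H² = I, so H^5 = H: a single Hadamard. With (a, b) = (-0.2582, (0.7708 + 0.5823i)), H gives ((a + b)/√2, (a − b)/√2) = ((0.3625 + 0.4117i), (-0.7276 - 0.4117i)).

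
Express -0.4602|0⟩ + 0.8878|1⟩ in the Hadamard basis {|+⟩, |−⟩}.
0.3024|+⟩ - 0.9532|−⟩

With |ψ⟩ = α|0⟩ + β|1⟩, the Hadamard-basis coefficients are ⟨+|ψ⟩ = (α + β)/√2 and ⟨−|ψ⟩ = (α − β)/√2.
Here α = -0.4602, β = 0.8878: (α + β)/√2 = 0.3024, (α − β)/√2 = -0.9532.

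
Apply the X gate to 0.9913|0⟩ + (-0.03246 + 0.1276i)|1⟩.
(-0.03246 + 0.1276i)|0⟩ + 0.9913|1⟩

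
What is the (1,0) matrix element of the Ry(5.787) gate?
0.2456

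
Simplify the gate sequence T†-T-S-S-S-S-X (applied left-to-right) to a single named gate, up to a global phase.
X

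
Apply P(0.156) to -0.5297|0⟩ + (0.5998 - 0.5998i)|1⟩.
-0.5297|0⟩ + (0.6857 - 0.4993i)|1⟩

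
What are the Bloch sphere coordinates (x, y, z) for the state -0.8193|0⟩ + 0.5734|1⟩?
(-0.9396, 0, 0.3425)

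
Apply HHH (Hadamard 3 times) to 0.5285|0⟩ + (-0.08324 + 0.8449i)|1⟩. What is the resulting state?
(0.3148 + 0.5974i)|0⟩ + (0.4326 - 0.5974i)|1⟩

H² = I, so H^3 = H: a single Hadamard. With (a, b) = (0.5285, (-0.08324 + 0.8449i)), H gives ((a + b)/√2, (a − b)/√2) = ((0.3148 + 0.5974i), (0.4326 - 0.5974i)).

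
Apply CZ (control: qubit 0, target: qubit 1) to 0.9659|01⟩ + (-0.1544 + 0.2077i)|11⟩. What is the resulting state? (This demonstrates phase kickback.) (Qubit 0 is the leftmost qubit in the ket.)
0.9659|01⟩ + (0.1544 - 0.2077i)|11⟩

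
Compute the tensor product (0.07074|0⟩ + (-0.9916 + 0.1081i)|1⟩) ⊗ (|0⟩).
0.07074|00⟩ + (-0.9916 + 0.1081i)|10⟩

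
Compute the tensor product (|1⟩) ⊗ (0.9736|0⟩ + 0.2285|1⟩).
0.9736|10⟩ + 0.2285|11⟩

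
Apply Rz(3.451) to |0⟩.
(-0.1541 - 0.9881i)|0⟩

Rz(3.451) = [[e^(−iθ/2), 0], [0, e^(iθ/2)]] with e^(±iθ/2) = cos(θ/2) ± i·sin(θ/2); θ = 3.451, cos(θ/2) ≈ -0.154087, sin(θ/2) ≈ 0.988057.
With a = amp(|0⟩) = 1 and b = amp(|1⟩) = 0:
new amp(|0⟩) = (-0.154087 - 0.988057i)·a = (-0.1541 - 0.9881i)
new amp(|1⟩) = (-0.154087 + 0.988057i)·b = 0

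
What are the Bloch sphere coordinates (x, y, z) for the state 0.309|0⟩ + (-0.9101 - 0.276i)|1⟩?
(-0.5624, -0.1706, -0.809)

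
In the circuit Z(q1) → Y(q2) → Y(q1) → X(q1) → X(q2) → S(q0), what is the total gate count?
6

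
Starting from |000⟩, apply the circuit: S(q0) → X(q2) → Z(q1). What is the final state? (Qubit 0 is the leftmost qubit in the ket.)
|001⟩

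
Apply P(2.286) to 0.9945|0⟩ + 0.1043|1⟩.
0.9945|0⟩ + (-0.0684 + 0.07874i)|1⟩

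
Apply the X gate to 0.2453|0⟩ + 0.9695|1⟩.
0.9695|0⟩ + 0.2453|1⟩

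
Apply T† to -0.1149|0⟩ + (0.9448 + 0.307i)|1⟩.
-0.1149|0⟩ + (0.8852 - 0.451i)|1⟩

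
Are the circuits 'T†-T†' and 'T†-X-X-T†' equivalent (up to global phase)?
Yes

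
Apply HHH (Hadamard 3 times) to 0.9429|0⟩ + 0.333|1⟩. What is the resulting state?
0.9022|0⟩ + 0.4313|1⟩

H² = I, so H^3 = H: a single Hadamard. With (a, b) = (0.9429, 0.333), H gives ((a + b)/√2, (a − b)/√2) = (0.9022, 0.4313).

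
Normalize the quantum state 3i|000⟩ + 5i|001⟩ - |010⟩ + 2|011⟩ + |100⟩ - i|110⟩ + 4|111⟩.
0.3974i|000⟩ + 0.6623i|001⟩ - 0.1325|010⟩ + 0.2649|011⟩ + 0.1325|100⟩ - 0.1325i|110⟩ + 0.5298|111⟩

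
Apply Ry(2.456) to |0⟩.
0.3361|0⟩ + 0.9418|1⟩

Ry(2.456) = [[cos(θ/2), −sin(θ/2)], [sin(θ/2), cos(θ/2)]]; θ = 2.456, cos(θ/2) ≈ 0.336122, sin(θ/2) ≈ 0.941818.
With a = amp(|0⟩) = 1 and b = amp(|1⟩) = 0:
new amp(|0⟩) = (0.336122)·a + (-0.941818)·b = 0.3361
new amp(|1⟩) = (0.941818)·a + (0.336122)·b = 0.9418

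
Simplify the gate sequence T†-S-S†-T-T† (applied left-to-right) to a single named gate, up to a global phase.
T†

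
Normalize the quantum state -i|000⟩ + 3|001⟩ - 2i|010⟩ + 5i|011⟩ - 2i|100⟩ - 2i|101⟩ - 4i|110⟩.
-0.126i|000⟩ + 1/√7|001⟩ - 0.252i|010⟩ + 0.6299i|011⟩ - 0.252i|100⟩ - 0.252i|101⟩ - 0.504i|110⟩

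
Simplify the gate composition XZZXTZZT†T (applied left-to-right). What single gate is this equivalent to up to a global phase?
T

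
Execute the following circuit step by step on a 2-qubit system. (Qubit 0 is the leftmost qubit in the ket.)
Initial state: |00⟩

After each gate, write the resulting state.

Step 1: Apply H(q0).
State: 1/√2|00⟩ + 1/√2|10⟩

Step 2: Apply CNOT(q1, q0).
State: 1/√2|00⟩ + 1/√2|10⟩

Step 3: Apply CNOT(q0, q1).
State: 1/√2|00⟩ + 1/√2|11⟩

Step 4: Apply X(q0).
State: 1/√2|01⟩ + 1/√2|10⟩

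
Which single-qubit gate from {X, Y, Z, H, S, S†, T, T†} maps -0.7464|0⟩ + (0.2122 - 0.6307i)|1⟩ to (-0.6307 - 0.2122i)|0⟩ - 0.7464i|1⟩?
Y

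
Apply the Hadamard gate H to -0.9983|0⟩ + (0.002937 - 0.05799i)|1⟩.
(-0.7038 - 0.04101i)|0⟩ + (-0.708 + 0.04101i)|1⟩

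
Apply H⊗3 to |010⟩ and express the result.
1/√8|000⟩ + 1/√8|001⟩ - 1/√8|010⟩ - 1/√8|011⟩ + 1/√8|100⟩ + 1/√8|101⟩ - 1/√8|110⟩ - 1/√8|111⟩

H⊗3 gives amp(|y⟩) = (1/2√2) Σ_x (−1)^(x·y) amp(|x⟩), where x·y is the number of positions in which both x and y have a 1.
|000⟩: (1)/(2√2) = 1/√8
|001⟩: (1)/(2√2) = 1/√8
|010⟩: (-1)/(2√2) = -1/√8
|011⟩: (-1)/(2√2) = -1/√8
|100⟩: (1)/(2√2) = 1/√8
|101⟩: (1)/(2√2) = 1/√8
|110⟩: (-1)/(2√2) = -1/√8
|111⟩: (-1)/(2√2) = -1/√8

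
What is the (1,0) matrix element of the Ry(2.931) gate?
0.9945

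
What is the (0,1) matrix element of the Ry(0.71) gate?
-0.3476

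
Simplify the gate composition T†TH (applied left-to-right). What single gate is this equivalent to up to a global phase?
H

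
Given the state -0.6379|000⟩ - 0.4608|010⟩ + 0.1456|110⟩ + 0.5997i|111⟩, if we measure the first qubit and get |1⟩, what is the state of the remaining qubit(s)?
0.2359|10⟩ + 0.9718i|11⟩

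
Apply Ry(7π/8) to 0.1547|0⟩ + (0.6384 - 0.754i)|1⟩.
(-0.596 + 0.7395i)|0⟩ + (0.2763 - 0.1471i)|1⟩

Ry(7π/8) = [[cos(θ/2), −sin(θ/2)], [sin(θ/2), cos(θ/2)]]; θ = 7π/8, cos(θ/2) ≈ 0.19509, sin(θ/2) ≈ 0.980785.
With a = amp(|0⟩) = 0.1547 and b = amp(|1⟩) = (0.6384 - 0.754i):
new amp(|0⟩) = (0.19509)·a + (-0.980785)·b = (-0.596 + 0.7395i)
new amp(|1⟩) = (0.980785)·a + (0.19509)·b = (0.2763 - 0.1471i)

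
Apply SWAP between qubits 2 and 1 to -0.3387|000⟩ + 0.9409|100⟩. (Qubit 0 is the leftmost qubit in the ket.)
-0.3387|000⟩ + 0.9409|100⟩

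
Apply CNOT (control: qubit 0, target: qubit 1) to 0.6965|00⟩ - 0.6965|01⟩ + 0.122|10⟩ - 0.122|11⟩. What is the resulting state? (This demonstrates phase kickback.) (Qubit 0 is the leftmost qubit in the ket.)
0.6965|00⟩ - 0.6965|01⟩ - 0.122|10⟩ + 0.122|11⟩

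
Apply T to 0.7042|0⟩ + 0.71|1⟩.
0.7042|0⟩ + (0.502 + 0.502i)|1⟩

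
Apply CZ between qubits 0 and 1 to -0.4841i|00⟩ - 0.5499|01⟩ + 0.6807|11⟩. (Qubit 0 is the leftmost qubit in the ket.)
-0.4841i|00⟩ - 0.5499|01⟩ - 0.6807|11⟩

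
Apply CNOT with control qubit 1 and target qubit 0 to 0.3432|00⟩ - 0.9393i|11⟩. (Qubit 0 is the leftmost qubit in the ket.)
0.3432|00⟩ - 0.9393i|01⟩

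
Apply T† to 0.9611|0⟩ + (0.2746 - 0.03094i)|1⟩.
0.9611|0⟩ + (0.1723 - 0.216i)|1⟩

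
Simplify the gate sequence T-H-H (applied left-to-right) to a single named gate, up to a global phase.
T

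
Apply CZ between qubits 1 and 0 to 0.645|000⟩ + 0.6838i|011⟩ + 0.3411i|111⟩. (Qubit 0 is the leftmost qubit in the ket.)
0.645|000⟩ + 0.6838i|011⟩ - 0.3411i|111⟩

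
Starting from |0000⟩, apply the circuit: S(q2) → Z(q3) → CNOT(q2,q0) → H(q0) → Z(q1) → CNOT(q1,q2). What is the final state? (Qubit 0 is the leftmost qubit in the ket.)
1/√2|0000⟩ + 1/√2|1000⟩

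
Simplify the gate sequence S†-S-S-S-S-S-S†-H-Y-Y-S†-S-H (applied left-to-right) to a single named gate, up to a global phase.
S†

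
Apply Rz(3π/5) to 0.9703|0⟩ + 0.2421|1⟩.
(0.5703 - 0.785i)|0⟩ + (0.1423 + 0.1959i)|1⟩

Rz(3π/5) = [[e^(−iθ/2), 0], [0, e^(iθ/2)]] with e^(±iθ/2) = cos(θ/2) ± i·sin(θ/2); θ = 3π/5, cos(θ/2) ≈ 0.587785, sin(θ/2) ≈ 0.809017.
With a = amp(|0⟩) = 0.9703 and b = amp(|1⟩) = 0.2421:
new amp(|0⟩) = (0.587785 - 0.809017i)·a = (0.5703 - 0.785i)
new amp(|1⟩) = (0.587785 + 0.809017i)·b = (0.1423 + 0.1959i)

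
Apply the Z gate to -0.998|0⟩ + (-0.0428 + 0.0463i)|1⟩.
-0.998|0⟩ + (0.0428 - 0.0463i)|1⟩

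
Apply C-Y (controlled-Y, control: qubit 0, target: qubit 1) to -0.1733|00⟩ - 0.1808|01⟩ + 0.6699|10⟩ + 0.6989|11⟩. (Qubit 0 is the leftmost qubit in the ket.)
-0.1733|00⟩ - 0.1808|01⟩ - 0.6989i|10⟩ + 0.6699i|11⟩

C-Y leaves the control-|0⟩ kets |00⟩, |01⟩ unchanged and applies Y to qubit 1 on the control-|1⟩ pair (|10⟩, |11⟩).
Y = [[0, -i], [i, 0]].
With a = amp(|10⟩) = 0.6699 and b = amp(|11⟩) = 0.6989:
new amp(|10⟩) = (-i)·b = -0.6989i
new amp(|11⟩) = (i)·a = 0.6699i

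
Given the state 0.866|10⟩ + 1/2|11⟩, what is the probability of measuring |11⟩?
1/4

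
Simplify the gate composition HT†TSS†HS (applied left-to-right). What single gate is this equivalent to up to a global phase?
S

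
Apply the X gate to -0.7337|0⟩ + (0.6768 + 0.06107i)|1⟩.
(0.6768 + 0.06107i)|0⟩ - 0.7337|1⟩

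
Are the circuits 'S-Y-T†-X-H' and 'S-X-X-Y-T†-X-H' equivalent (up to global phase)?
Yes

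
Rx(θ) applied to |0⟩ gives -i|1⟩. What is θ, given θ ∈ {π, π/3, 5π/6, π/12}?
π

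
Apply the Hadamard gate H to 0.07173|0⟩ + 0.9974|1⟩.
0.756|0⟩ - 0.6545|1⟩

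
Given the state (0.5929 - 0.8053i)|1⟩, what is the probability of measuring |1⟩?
1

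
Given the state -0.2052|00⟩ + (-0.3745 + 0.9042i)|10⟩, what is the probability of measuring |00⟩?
0.04211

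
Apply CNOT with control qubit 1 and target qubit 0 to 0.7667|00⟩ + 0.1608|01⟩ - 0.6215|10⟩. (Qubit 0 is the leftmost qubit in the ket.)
0.7667|00⟩ - 0.6215|10⟩ + 0.1608|11⟩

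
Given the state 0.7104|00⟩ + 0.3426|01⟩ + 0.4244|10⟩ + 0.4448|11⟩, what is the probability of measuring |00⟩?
0.5047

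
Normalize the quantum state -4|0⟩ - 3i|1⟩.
-0.8|0⟩ - 0.6i|1⟩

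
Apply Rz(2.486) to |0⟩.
(0.322 - 0.9468i)|0⟩

Rz(2.486) = [[e^(−iθ/2), 0], [0, e^(iθ/2)]] with e^(±iθ/2) = cos(θ/2) ± i·sin(θ/2); θ = 2.486, cos(θ/2) ≈ 0.321957, sin(θ/2) ≈ 0.946754.
With a = amp(|0⟩) = 1 and b = amp(|1⟩) = 0:
new amp(|0⟩) = (0.321957 - 0.946754i)·a = (0.322 - 0.9468i)
new amp(|1⟩) = (0.321957 + 0.946754i)·b = 0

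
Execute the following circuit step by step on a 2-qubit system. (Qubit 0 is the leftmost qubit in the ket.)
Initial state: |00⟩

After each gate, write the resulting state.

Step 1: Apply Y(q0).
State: i|10⟩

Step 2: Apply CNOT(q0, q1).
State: i|11⟩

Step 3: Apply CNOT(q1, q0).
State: i|01⟩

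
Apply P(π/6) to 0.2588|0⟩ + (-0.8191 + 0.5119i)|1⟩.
0.2588|0⟩ + (-0.9653 + 0.03377i)|1⟩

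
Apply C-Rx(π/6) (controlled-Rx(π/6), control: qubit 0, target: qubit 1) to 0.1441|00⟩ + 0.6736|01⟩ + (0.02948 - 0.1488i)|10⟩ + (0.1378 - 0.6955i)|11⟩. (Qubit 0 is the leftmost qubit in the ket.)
0.1441|00⟩ + 0.6736|01⟩ + (-0.1515 - 0.1794i)|10⟩ + (0.09459 - 0.6794i)|11⟩

C-Rx(π/6) leaves the control-|0⟩ kets |00⟩, |01⟩ unchanged and applies Rx(π/6) to qubit 1 on the control-|1⟩ pair (|10⟩, |11⟩).
Rx(π/6) = [[cos(θ/2), −i·sin(θ/2)], [−i·sin(θ/2), cos(θ/2)]]; θ = π/6, cos(θ/2) ≈ 0.965926, sin(θ/2) ≈ 0.258819.
With a = amp(|10⟩) = (0.02948 - 0.1488i) and b = amp(|11⟩) = (0.1378 - 0.6955i):
new amp(|10⟩) = (0.965926)·a + (-0.258819i)·b = (-0.1515 - 0.1794i)
new amp(|11⟩) = (-0.258819i)·a + (0.965926)·b = (0.09459 - 0.6794i)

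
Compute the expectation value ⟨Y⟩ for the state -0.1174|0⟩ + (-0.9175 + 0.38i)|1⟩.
-0.08922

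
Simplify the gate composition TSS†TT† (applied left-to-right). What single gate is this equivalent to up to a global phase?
T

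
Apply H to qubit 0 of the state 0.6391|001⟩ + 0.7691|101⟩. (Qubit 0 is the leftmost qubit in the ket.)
0.9957|001⟩ - 0.09192|101⟩

H on qubit 0 mixes each pair of kets that differ only in qubit 0: amplitudes (a, b) of (|…0…⟩, |…1…⟩) become ((a + b)/√2, (a − b)/√2). Kets absent from the input have amplitude 0.
(|001⟩, |101⟩): (a, b) = (0.6391, 0.7691) → (0.9957, -0.09192)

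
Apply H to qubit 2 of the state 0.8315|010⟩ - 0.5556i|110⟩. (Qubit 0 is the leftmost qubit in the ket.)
0.588|010⟩ + 0.588|011⟩ - 0.3929i|110⟩ - 0.3929i|111⟩

H on qubit 2 mixes each pair of kets that differ only in qubit 2: amplitudes (a, b) of (|…0…⟩, |…1…⟩) become ((a + b)/√2, (a − b)/√2). Kets absent from the input have amplitude 0.
(|010⟩, |011⟩): (a, b) = (0.8315, 0) → (0.588, 0.588)
(|110⟩, |111⟩): (a, b) = (-0.5556i, 0) → (-0.3929i, -0.3929i)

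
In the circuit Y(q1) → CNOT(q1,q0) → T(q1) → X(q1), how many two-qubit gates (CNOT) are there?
1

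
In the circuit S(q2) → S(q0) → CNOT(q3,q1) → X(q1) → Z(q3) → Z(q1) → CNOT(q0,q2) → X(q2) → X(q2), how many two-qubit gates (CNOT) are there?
2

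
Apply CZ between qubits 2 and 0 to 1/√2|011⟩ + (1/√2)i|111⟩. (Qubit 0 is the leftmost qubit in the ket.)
1/√2|011⟩ - (1/√2)i|111⟩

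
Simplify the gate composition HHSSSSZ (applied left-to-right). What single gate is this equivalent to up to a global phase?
Z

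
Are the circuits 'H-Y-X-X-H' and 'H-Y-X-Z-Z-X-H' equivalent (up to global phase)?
Yes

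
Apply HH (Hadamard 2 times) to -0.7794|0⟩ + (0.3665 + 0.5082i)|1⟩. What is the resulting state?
-0.7794|0⟩ + (0.3665 + 0.5082i)|1⟩

H² = I, so an even number of Hadamards cancels: H^2 = I and the state is unchanged.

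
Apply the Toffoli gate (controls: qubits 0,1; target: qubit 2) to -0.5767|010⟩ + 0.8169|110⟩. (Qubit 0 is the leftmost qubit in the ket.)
-0.5767|010⟩ + 0.8169|111⟩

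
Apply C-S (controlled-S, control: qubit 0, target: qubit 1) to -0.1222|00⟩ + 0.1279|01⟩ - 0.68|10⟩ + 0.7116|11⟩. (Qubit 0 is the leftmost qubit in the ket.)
-0.1222|00⟩ + 0.1279|01⟩ - 0.68|10⟩ + 0.7116i|11⟩

C-S leaves the control-|0⟩ kets |00⟩, |01⟩ unchanged and applies S to qubit 1 on the control-|1⟩ pair (|10⟩, |11⟩).
S = [[1, 0], [0, i]].
With a = amp(|10⟩) = -0.68 and b = amp(|11⟩) = 0.7116:
new amp(|10⟩) = (1)·a = -0.68
new amp(|11⟩) = (i)·b = 0.7116i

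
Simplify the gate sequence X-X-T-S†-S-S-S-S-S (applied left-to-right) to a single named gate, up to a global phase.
T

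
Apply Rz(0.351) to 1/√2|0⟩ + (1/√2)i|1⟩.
(0.6962 - 0.1235i)|0⟩ + (-0.1235 + 0.6962i)|1⟩

Rz(0.351) = [[e^(−iθ/2), 0], [0, e^(iθ/2)]] with e^(±iθ/2) = cos(θ/2) ± i·sin(θ/2); θ = 0.351, cos(θ/2) ≈ 0.984639, sin(θ/2) ≈ 0.1746.
With a = amp(|0⟩) = 1/√2 and b = amp(|1⟩) = (1/√2)i:
new amp(|0⟩) = (0.984639 - 0.1746i)·a = (0.6962 - 0.1235i)
new amp(|1⟩) = (0.984639 + 0.1746i)·b = (-0.1235 + 0.6962i)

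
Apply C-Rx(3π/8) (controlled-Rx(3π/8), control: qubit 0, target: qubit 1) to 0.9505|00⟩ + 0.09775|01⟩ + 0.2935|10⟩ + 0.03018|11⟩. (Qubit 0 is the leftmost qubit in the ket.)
0.9505|00⟩ + 0.09775|01⟩ + (0.244 - 0.01677i)|10⟩ + (0.02509 - 0.1631i)|11⟩

C-Rx(3π/8) leaves the control-|0⟩ kets |00⟩, |01⟩ unchanged and applies Rx(3π/8) to qubit 1 on the control-|1⟩ pair (|10⟩, |11⟩).
Rx(3π/8) = [[cos(θ/2), −i·sin(θ/2)], [−i·sin(θ/2), cos(θ/2)]]; θ = 3π/8, cos(θ/2) ≈ 0.83147, sin(θ/2) ≈ 0.55557.
With a = amp(|10⟩) = 0.2935 and b = amp(|11⟩) = 0.03018:
new amp(|10⟩) = (0.83147)·a + (-0.55557i)·b = (0.244 - 0.01677i)
new amp(|11⟩) = (-0.55557i)·a + (0.83147)·b = (0.02509 - 0.1631i)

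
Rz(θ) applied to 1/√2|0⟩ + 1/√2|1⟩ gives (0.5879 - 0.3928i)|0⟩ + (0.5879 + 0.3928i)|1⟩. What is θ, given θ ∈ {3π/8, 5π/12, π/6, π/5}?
3π/8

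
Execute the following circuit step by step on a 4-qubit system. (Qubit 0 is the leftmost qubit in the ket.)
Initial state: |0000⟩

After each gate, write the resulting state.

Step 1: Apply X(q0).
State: |1000⟩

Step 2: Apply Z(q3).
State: |1000⟩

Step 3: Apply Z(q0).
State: -|1000⟩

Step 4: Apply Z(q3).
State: -|1000⟩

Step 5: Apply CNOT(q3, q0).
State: -|1000⟩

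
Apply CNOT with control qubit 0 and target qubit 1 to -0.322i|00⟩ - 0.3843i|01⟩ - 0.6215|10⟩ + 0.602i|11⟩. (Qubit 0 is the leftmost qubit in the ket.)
-0.322i|00⟩ - 0.3843i|01⟩ + 0.602i|10⟩ - 0.6215|11⟩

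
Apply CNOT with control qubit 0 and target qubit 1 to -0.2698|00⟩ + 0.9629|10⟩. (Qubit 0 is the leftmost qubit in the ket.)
-0.2698|00⟩ + 0.9629|11⟩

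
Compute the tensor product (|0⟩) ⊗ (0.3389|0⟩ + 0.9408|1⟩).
0.3389|00⟩ + 0.9408|01⟩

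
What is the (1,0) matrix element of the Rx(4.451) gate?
-0.7932i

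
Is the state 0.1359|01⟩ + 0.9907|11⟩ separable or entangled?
Separable

Writing the state as a|00⟩ + b|01⟩ + c|10⟩ + d|11⟩, it is a product state iff ad − bc = 0.
Here (a, b, c, d) = (0, 0.1359, 0, 0.9907): ad − bc = (0)(0.9907) − (0.1359)(0) = 0, so the state is separable.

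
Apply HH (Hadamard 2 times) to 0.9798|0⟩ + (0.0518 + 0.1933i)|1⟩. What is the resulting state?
0.9798|0⟩ + (0.0518 + 0.1933i)|1⟩

H² = I, so an even number of Hadamards cancels: H^2 = I and the state is unchanged.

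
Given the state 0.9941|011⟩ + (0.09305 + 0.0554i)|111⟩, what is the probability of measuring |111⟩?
0.01173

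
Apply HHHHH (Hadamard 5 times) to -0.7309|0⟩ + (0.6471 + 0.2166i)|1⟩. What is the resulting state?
(-0.05926 + 0.1532i)|0⟩ + (-0.9744 - 0.1532i)|1⟩

H² = I, so H^5 = H: a single Hadamard. With (a, b) = (-0.7309, (0.6471 + 0.2166i)), H gives ((a + b)/√2, (a − b)/√2) = ((-0.05926 + 0.1532i), (-0.9744 - 0.1532i)).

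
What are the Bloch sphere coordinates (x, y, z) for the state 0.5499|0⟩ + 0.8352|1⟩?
(0.9186, 0, -0.3952)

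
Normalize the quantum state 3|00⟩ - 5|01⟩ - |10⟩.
0.5071|00⟩ - 0.8452|01⟩ - 0.169|10⟩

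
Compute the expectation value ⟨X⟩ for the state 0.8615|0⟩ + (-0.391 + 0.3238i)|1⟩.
-0.6737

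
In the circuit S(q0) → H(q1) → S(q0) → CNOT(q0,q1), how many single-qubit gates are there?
3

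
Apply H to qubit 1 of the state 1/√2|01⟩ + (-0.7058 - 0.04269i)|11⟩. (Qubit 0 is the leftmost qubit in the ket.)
1/2|00⟩ - 1/2|01⟩ + (-0.4991 - 0.03019i)|10⟩ + (0.4991 + 0.03019i)|11⟩

H on qubit 1 mixes each pair of kets that differ only in qubit 1: amplitudes (a, b) of (|…0…⟩, |…1…⟩) become ((a + b)/√2, (a − b)/√2). Kets absent from the input have amplitude 0.
(|00⟩, |01⟩): (a, b) = (0, 1/√2) → (1/2, -1/2)
(|10⟩, |11⟩): (a, b) = (0, (-0.7058 - 0.04269i)) → ((-0.4991 - 0.03019i), (0.4991 + 0.03019i))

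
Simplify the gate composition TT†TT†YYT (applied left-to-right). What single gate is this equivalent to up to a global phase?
T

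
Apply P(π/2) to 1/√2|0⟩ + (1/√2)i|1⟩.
1/√2|0⟩ - 1/√2|1⟩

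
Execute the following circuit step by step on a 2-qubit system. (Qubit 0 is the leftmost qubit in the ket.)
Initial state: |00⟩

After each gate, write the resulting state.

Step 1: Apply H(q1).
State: 1/√2|00⟩ + 1/√2|01⟩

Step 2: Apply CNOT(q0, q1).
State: 1/√2|00⟩ + 1/√2|01⟩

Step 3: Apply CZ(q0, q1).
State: 1/√2|00⟩ + 1/√2|01⟩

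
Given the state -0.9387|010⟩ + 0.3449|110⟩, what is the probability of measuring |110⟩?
0.119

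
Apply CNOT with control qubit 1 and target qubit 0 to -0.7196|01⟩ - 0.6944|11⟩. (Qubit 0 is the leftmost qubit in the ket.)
-0.6944|01⟩ - 0.7196|11⟩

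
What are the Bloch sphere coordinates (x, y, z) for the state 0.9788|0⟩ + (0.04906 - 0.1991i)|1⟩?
(0.09604, -0.3898, 0.916)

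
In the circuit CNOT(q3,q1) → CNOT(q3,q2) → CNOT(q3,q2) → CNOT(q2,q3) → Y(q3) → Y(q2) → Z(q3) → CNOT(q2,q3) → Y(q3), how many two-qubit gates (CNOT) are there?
5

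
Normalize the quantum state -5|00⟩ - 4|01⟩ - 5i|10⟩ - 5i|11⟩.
-0.5241|00⟩ - 0.4193|01⟩ - 0.5241i|10⟩ - 0.5241i|11⟩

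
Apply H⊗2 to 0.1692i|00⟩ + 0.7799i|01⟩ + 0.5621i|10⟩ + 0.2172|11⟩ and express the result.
(0.1086 + 0.7556i)|00⟩ + (-0.1086 - 0.0243i)|01⟩ + (-0.1086 + 0.1935i)|10⟩ + (0.1086 - 0.5864i)|11⟩

H⊗2 gives amp(|y⟩) = (1/2) Σ_x (−1)^(x·y) amp(|x⟩), where x·y is the number of positions in which both x and y have a 1.
|00⟩: (0.1692i + 0.7799i + 0.5621i + 0.2172)/2 = (0.1086 + 0.7556i)
|01⟩: (0.1692i - 0.7799i + 0.5621i - 0.2172)/2 = (-0.1086 - 0.0243i)
|10⟩: (0.1692i + 0.7799i - 0.5621i - 0.2172)/2 = (-0.1086 + 0.1935i)
|11⟩: (0.1692i - 0.7799i - 0.5621i + 0.2172)/2 = (0.1086 - 0.5864i)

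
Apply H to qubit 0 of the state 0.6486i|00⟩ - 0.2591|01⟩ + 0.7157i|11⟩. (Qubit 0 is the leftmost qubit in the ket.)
0.4586i|00⟩ + (-0.1832 + 0.5061i)|01⟩ + 0.4586i|10⟩ + (-0.1832 - 0.5061i)|11⟩

H on qubit 0 mixes each pair of kets that differ only in qubit 0: amplitudes (a, b) of (|…0…⟩, |…1…⟩) become ((a + b)/√2, (a − b)/√2). Kets absent from the input have amplitude 0.
(|00⟩, |10⟩): (a, b) = (0.6486i, 0) → (0.4586i, 0.4586i)
(|01⟩, |11⟩): (a, b) = (-0.2591, 0.7157i) → ((-0.1832 + 0.5061i), (-0.1832 - 0.5061i))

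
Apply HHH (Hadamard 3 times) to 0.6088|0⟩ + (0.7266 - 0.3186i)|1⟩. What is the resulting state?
(0.9443 - 0.2253i)|0⟩ + (-0.0833 + 0.2253i)|1⟩

H² = I, so H^3 = H: a single Hadamard. With (a, b) = (0.6088, (0.7266 - 0.3186i)), H gives ((a + b)/√2, (a − b)/√2) = ((0.9443 - 0.2253i), (-0.0833 + 0.2253i)).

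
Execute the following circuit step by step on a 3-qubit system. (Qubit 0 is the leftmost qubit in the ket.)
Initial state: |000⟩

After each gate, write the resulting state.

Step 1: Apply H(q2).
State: 1/√2|000⟩ + 1/√2|001⟩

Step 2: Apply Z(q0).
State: 1/√2|000⟩ + 1/√2|001⟩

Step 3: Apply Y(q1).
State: (1/√2)i|010⟩ + (1/√2)i|011⟩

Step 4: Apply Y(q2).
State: 1/√2|010⟩ - 1/√2|011⟩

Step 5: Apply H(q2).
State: |011⟩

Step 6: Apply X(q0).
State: |111⟩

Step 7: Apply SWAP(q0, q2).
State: |111⟩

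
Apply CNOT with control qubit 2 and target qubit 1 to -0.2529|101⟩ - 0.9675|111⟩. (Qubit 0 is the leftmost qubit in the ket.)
-0.9675|101⟩ - 0.2529|111⟩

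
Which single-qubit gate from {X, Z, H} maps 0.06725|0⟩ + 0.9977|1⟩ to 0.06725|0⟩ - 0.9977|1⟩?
Z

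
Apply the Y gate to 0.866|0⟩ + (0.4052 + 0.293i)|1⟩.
(0.293 - 0.4052i)|0⟩ + 0.866i|1⟩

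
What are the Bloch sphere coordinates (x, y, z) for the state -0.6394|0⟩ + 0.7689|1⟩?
(-0.9833, 0, -0.1824)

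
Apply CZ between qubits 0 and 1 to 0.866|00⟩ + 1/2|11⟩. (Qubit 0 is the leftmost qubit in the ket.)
0.866|00⟩ - 1/2|11⟩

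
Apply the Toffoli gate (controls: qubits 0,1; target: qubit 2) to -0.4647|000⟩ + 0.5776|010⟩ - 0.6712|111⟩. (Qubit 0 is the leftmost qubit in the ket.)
-0.4647|000⟩ + 0.5776|010⟩ - 0.6712|110⟩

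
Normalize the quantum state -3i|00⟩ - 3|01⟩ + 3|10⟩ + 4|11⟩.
-0.4575i|00⟩ - 0.4575|01⟩ + 0.4575|10⟩ + 0.61|11⟩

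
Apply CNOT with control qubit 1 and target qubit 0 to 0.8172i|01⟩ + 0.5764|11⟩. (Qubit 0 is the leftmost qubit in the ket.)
0.5764|01⟩ + 0.8172i|11⟩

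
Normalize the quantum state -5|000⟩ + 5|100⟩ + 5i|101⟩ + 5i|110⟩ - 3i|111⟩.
-0.4789|000⟩ + 0.4789|100⟩ + 0.4789i|101⟩ + 0.4789i|110⟩ - 0.2873i|111⟩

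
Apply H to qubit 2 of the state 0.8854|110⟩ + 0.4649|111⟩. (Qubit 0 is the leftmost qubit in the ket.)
0.9548|110⟩ + 0.2973|111⟩

H on qubit 2 mixes each pair of kets that differ only in qubit 2: amplitudes (a, b) of (|…0…⟩, |…1…⟩) become ((a + b)/√2, (a − b)/√2). Kets absent from the input have amplitude 0.
(|110⟩, |111⟩): (a, b) = (0.8854, 0.4649) → (0.9548, 0.2973)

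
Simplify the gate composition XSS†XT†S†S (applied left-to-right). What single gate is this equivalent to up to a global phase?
T†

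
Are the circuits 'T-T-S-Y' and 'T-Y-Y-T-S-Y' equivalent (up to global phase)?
Yes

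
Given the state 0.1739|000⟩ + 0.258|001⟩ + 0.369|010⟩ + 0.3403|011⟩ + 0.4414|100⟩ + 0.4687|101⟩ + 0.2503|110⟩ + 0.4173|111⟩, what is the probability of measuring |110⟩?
0.06265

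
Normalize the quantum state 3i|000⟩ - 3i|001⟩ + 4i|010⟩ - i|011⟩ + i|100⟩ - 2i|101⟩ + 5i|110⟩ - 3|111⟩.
0.3487i|000⟩ - 0.3487i|001⟩ + 0.465i|010⟩ - 0.1162i|011⟩ + 0.1162i|100⟩ - 0.2325i|101⟩ + 0.5812i|110⟩ - 0.3487|111⟩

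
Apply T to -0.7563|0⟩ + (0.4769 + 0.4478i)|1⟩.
-0.7563|0⟩ + (0.02058 + 0.6539i)|1⟩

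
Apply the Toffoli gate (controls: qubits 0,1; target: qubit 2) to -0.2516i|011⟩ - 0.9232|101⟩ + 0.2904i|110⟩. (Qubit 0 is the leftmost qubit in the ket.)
-0.2516i|011⟩ - 0.9232|101⟩ + 0.2904i|111⟩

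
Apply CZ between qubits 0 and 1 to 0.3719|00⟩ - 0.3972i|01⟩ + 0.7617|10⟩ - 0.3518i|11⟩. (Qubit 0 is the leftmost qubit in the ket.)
0.3719|00⟩ - 0.3972i|01⟩ + 0.7617|10⟩ + 0.3518i|11⟩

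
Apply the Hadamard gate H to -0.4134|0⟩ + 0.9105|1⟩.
0.3515|0⟩ - 0.9361|1⟩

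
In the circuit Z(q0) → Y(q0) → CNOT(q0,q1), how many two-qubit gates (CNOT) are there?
1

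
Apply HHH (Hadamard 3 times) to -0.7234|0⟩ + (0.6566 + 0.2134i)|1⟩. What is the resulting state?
(-0.04723 + 0.1509i)|0⟩ + (-0.9758 - 0.1509i)|1⟩

H² = I, so H^3 = H: a single Hadamard. With (a, b) = (-0.7234, (0.6566 + 0.2134i)), H gives ((a + b)/√2, (a − b)/√2) = ((-0.04723 + 0.1509i), (-0.9758 - 0.1509i)).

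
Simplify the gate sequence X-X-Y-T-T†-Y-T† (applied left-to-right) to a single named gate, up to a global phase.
T†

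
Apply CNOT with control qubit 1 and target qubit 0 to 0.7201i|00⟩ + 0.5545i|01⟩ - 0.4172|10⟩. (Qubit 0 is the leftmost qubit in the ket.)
0.7201i|00⟩ - 0.4172|10⟩ + 0.5545i|11⟩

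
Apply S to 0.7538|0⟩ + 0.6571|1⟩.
0.7538|0⟩ + 0.6571i|1⟩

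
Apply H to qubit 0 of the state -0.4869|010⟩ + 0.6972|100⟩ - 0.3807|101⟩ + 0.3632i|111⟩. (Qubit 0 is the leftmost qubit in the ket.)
0.493|000⟩ - 0.2692|001⟩ - 0.3443|010⟩ + 0.2568i|011⟩ - 0.493|100⟩ + 0.2692|101⟩ - 0.3443|110⟩ - 0.2568i|111⟩

H on qubit 0 mixes each pair of kets that differ only in qubit 0: amplitudes (a, b) of (|…0…⟩, |…1…⟩) become ((a + b)/√2, (a − b)/√2). Kets absent from the input have amplitude 0.
(|000⟩, |100⟩): (a, b) = (0, 0.6972) → (0.493, -0.493)
(|001⟩, |101⟩): (a, b) = (0, -0.3807) → (-0.2692, 0.2692)
(|010⟩, |110⟩): (a, b) = (-0.4869, 0) → (-0.3443, -0.3443)
(|011⟩, |111⟩): (a, b) = (0, 0.3632i) → (0.2568i, -0.2568i)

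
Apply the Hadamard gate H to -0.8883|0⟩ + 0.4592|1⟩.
-0.3034|0⟩ - 0.9528|1⟩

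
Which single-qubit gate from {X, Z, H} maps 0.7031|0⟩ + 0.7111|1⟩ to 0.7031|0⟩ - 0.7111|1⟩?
Z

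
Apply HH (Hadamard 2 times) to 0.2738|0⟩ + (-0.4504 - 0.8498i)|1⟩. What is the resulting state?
0.2738|0⟩ + (-0.4504 - 0.8498i)|1⟩

H² = I, so an even number of Hadamards cancels: H^2 = I and the state is unchanged.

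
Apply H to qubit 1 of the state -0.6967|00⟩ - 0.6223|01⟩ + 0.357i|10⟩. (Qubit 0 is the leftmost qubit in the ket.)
-0.9327|00⟩ - 0.05261|01⟩ + 0.2524i|10⟩ + 0.2524i|11⟩

H on qubit 1 mixes each pair of kets that differ only in qubit 1: amplitudes (a, b) of (|…0…⟩, |…1…⟩) become ((a + b)/√2, (a − b)/√2). Kets absent from the input have amplitude 0.
(|00⟩, |01⟩): (a, b) = (-0.6967, -0.6223) → (-0.9327, -0.05261)
(|10⟩, |11⟩): (a, b) = (0.357i, 0) → (0.2524i, 0.2524i)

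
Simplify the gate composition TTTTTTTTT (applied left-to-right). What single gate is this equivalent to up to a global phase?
T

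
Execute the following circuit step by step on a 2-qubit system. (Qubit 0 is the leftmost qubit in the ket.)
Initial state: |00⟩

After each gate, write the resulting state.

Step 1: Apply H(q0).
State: 1/√2|00⟩ + 1/√2|10⟩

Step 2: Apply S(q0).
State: 1/√2|00⟩ + (1/√2)i|10⟩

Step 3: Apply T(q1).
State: 1/√2|00⟩ + (1/√2)i|10⟩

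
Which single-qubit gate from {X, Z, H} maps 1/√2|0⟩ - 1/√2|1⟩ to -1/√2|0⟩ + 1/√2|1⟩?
X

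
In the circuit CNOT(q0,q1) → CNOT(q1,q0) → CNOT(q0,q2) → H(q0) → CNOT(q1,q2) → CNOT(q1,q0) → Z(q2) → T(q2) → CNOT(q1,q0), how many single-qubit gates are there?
3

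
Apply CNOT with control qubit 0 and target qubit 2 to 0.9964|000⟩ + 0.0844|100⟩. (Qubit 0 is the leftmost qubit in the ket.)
0.9964|000⟩ + 0.0844|101⟩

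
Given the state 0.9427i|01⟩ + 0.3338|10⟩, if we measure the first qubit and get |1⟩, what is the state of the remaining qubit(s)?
|0⟩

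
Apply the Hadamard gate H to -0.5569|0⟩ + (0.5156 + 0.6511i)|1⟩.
(-0.0292 + 0.4604i)|0⟩ + (-0.7584 - 0.4604i)|1⟩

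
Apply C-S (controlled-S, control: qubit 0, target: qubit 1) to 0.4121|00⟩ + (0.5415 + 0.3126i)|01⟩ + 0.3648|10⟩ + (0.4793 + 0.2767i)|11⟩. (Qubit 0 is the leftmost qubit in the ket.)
0.4121|00⟩ + (0.5415 + 0.3126i)|01⟩ + 0.3648|10⟩ + (-0.2767 + 0.4793i)|11⟩

C-S leaves the control-|0⟩ kets |00⟩, |01⟩ unchanged and applies S to qubit 1 on the control-|1⟩ pair (|10⟩, |11⟩).
S = [[1, 0], [0, i]].
With a = amp(|10⟩) = 0.3648 and b = amp(|11⟩) = (0.4793 + 0.2767i):
new amp(|10⟩) = (1)·a = 0.3648
new amp(|11⟩) = (i)·b = (-0.2767 + 0.4793i)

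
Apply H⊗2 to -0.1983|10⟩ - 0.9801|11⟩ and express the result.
-0.5892|00⟩ + 0.3909|01⟩ + 0.5892|10⟩ - 0.3909|11⟩

H⊗2 gives amp(|y⟩) = (1/2) Σ_x (−1)^(x·y) amp(|x⟩), where x·y is the number of positions in which both x and y have a 1.
|00⟩: (-0.1983 - 0.9801)/2 = -0.5892
|01⟩: (-0.1983 + 0.9801)/2 = 0.3909
|10⟩: (0.1983 + 0.9801)/2 = 0.5892
|11⟩: (0.1983 - 0.9801)/2 = -0.3909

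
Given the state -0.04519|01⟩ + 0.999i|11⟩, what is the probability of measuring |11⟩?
0.998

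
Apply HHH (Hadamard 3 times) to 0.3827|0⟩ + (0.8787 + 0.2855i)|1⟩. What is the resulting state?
(0.8919 + 0.2019i)|0⟩ + (-0.3507 - 0.2019i)|1⟩

H² = I, so H^3 = H: a single Hadamard. With (a, b) = (0.3827, (0.8787 + 0.2855i)), H gives ((a + b)/√2, (a − b)/√2) = ((0.8919 + 0.2019i), (-0.3507 - 0.2019i)).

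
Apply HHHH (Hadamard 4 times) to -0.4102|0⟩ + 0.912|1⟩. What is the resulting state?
-0.4102|0⟩ + 0.912|1⟩

H² = I, so an even number of Hadamards cancels: H^4 = I and the state is unchanged.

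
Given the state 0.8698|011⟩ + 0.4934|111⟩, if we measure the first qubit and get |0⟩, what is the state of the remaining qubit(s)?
|11⟩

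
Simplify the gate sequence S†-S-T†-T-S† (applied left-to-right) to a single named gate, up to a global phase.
S†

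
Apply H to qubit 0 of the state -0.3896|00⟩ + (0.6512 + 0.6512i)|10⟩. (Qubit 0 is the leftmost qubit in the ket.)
(0.185 + 0.4605i)|00⟩ + (-0.736 - 0.4605i)|10⟩

H on qubit 0 mixes each pair of kets that differ only in qubit 0: amplitudes (a, b) of (|…0…⟩, |…1…⟩) become ((a + b)/√2, (a − b)/√2). Kets absent from the input have amplitude 0.
(|00⟩, |10⟩): (a, b) = (-0.3896, (0.6512 + 0.6512i)) → ((0.185 + 0.4605i), (-0.736 - 0.4605i))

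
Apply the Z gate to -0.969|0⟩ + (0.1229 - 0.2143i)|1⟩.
-0.969|0⟩ + (-0.1229 + 0.2143i)|1⟩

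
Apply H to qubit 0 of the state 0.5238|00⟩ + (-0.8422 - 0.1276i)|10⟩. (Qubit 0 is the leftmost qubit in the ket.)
(-0.2251 - 0.09023i)|00⟩ + (0.9659 + 0.09023i)|10⟩

H on qubit 0 mixes each pair of kets that differ only in qubit 0: amplitudes (a, b) of (|…0…⟩, |…1…⟩) become ((a + b)/√2, (a − b)/√2). Kets absent from the input have amplitude 0.
(|00⟩, |10⟩): (a, b) = (0.5238, (-0.8422 - 0.1276i)) → ((-0.2251 - 0.09023i), (0.9659 + 0.09023i))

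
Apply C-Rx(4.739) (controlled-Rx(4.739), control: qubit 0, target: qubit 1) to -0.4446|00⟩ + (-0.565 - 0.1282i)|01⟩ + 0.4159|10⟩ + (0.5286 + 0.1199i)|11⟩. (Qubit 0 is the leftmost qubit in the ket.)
-0.4446|00⟩ + (-0.565 - 0.1282i)|01⟩ + (-0.2143 - 0.3688i)|10⟩ + (-0.3787 - 0.376i)|11⟩

C-Rx(4.739) leaves the control-|0⟩ kets |00⟩, |01⟩ unchanged and applies Rx(4.739) to qubit 1 on the control-|1⟩ pair (|10⟩, |11⟩).
Rx(4.739) = [[cos(θ/2), −i·sin(θ/2)], [−i·sin(θ/2), cos(θ/2)]]; θ = 4.739, cos(θ/2) ≈ -0.716452, sin(θ/2) ≈ 0.697636.
With a = amp(|10⟩) = 0.4159 and b = amp(|11⟩) = (0.5286 + 0.1199i):
new amp(|10⟩) = (-0.716452)·a + (-0.697636i)·b = (-0.2143 - 0.3688i)
new amp(|11⟩) = (-0.697636i)·a + (-0.716452)·b = (-0.3787 - 0.376i)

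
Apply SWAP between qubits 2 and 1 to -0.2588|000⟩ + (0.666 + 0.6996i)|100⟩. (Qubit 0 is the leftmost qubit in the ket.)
-0.2588|000⟩ + (0.666 + 0.6996i)|100⟩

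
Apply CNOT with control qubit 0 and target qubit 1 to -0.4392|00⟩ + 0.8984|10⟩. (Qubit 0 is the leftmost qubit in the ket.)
-0.4392|00⟩ + 0.8984|11⟩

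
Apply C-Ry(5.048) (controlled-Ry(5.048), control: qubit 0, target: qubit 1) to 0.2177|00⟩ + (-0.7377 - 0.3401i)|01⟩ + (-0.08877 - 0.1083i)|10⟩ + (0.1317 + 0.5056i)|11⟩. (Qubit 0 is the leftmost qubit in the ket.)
0.2177|00⟩ + (-0.7377 - 0.3401i)|01⟩ + (-0.003892 - 0.2045i)|10⟩ + (-0.1588 - 0.4749i)|11⟩

C-Ry(5.048) leaves the control-|0⟩ kets |00⟩, |01⟩ unchanged and applies Ry(5.048) to qubit 1 on the control-|1⟩ pair (|10⟩, |11⟩).
Ry(5.048) = [[cos(θ/2), −sin(θ/2)], [sin(θ/2), cos(θ/2)]]; θ = 5.048, cos(θ/2) ≈ -0.815275, sin(θ/2) ≈ 0.579074.
With a = amp(|10⟩) = (-0.08877 - 0.1083i) and b = amp(|11⟩) = (0.1317 + 0.5056i):
new amp(|10⟩) = (-0.815275)·a + (-0.579074)·b = (-0.003892 - 0.2045i)
new amp(|11⟩) = (0.579074)·a + (-0.815275)·b = (-0.1588 - 0.4749i)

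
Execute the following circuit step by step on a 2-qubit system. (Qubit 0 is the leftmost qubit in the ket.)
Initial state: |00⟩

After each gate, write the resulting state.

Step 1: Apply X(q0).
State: |10⟩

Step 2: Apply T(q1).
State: |10⟩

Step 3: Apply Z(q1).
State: |10⟩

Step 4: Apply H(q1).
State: 1/√2|10⟩ + 1/√2|11⟩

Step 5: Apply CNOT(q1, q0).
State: 1/√2|01⟩ + 1/√2|10⟩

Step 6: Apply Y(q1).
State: -(1/√2)i|00⟩ + (1/√2)i|11⟩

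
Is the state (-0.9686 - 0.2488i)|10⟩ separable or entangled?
Separable

Writing the state as a|00⟩ + b|01⟩ + c|10⟩ + d|11⟩, it is a product state iff ad − bc = 0.
Here (a, b, c, d) = (0, 0, (-0.9686 - 0.2488i), 0): ad − bc = (0)(0) − (0)(-0.9686 - 0.2488i) = 0, so the state is separable.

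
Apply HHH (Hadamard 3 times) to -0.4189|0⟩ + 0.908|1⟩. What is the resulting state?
0.3458|0⟩ - 0.9383|1⟩

H² = I, so H^3 = H: a single Hadamard. With (a, b) = (-0.4189, 0.908), H gives ((a + b)/√2, (a − b)/√2) = (0.3458, -0.9383).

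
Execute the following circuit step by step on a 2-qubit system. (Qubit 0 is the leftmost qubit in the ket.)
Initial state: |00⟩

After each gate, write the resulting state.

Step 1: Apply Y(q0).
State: i|10⟩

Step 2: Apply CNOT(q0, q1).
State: i|11⟩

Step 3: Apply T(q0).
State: (-1/√2 + (1/√2)i)|11⟩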